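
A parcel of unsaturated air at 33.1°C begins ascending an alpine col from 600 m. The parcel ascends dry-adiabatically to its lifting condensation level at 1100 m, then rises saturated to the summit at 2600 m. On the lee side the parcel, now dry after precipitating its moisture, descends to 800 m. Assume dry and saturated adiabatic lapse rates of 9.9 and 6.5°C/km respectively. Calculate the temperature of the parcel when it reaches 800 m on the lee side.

600 → 1100 m (dry, 9.9°C/km): ΔT = -9.9 × 0.5 = -4.95°C → T = 28.15°C
1100 → 2600 m (saturated, 6.5°C/km): ΔT = -6.5 × 1.5 = -9.75°C → T = 18.4°C
2600 → 800 m (dry descent, 9.9°C/km): ΔT = +9.9 × 1.8 = +17.82°C → T = 36.22°C

36.22°C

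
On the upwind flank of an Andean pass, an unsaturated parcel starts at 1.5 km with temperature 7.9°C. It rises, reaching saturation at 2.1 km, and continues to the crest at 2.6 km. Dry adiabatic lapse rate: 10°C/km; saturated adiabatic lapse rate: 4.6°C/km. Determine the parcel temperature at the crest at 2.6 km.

1500 → 2100 m (dry, 10°C/km): ΔT = -10 × 0.6 = -6°C → T = 1.9°C
2100 → 2600 m (saturated, 4.6°C/km): ΔT = -4.6 × 0.5 = -2.3°C → T = -0.4°C

-0.4°C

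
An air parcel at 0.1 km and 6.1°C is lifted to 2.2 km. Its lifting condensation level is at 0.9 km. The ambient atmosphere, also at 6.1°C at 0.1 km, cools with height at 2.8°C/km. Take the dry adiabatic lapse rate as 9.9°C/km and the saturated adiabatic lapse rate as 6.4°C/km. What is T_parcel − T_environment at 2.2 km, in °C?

Parcel:
  100–900 m, dry: Δz = 0.8 km ⇒ ΔT = -7.92°C; T = -1.82°C
  900–2200 m, saturated: Δz = 1.3 km ⇒ ΔT = -8.32°C; T = -10.14°C
Environment:
  100–2200 m, environment: Δz = 2.1 km ⇒ ΔT = -5.88°C; T = 0.22°C
T_parcel − T_env = -10.14 − 0.22 = -10.36°C

-10.36°C (parcel cooler than environment)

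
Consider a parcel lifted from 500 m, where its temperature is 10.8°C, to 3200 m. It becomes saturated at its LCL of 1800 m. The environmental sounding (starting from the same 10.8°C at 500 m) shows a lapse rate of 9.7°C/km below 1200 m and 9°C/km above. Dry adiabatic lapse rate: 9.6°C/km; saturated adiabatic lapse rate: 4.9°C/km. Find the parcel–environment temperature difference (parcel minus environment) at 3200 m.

Parcel:
  500 → 1800 m (dry, 9.6°C/km): ΔT = -9.6 × 1.3 = -12.48°C → T = -1.68°C
  1800 → 3200 m (saturated, 4.9°C/km): ΔT = -4.9 × 1.4 = -6.86°C → T = -8.54°C
Environment:
  500 → 1200 m (environment, lower layer, 9.7°C/km): ΔT = -9.7 × 0.7 = -6.79°C → T = 4.01°C
  1200 → 3200 m (environment, upper layer, 9°C/km): ΔT = -9 × 2 = -18°C → T = -13.99°C
T_parcel − T_env = -8.54 − (-13.99) = +5.45°C

+5.45°C (parcel warmer than environment)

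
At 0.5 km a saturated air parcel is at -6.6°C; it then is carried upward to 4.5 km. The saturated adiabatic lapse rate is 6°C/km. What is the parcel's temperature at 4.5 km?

Saturated adiabatic to 4500 m: -6 × 4 km = -24°C, so T = -30.6°C.

-30.6°C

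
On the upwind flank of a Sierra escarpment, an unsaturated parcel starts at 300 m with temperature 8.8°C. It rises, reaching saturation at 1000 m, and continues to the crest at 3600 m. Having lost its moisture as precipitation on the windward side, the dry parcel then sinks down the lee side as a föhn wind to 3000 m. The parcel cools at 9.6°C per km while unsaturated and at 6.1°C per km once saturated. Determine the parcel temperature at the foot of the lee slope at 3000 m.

Dry to 1000 m: -9.6 × 0.7 km = -6.72°C, so T = 2.08°C.
Saturated to 3600 m: -6.1 × 2.6 km = -15.86°C, so T = -13.78°C.
Dry descent to 3000 m: +9.6 × 0.6 km = +5.76°C, so T = -8.02°C.

-8.02°C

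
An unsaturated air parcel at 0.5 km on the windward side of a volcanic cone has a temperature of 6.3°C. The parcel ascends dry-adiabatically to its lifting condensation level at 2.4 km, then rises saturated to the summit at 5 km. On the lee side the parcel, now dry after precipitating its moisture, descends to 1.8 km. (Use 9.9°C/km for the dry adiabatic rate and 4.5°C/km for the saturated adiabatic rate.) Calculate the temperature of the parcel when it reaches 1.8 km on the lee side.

500 → 2400 m (dry, 9.9°C/km): ΔT = -9.9 × 1.9 = -18.81°C → T = -12.51°C
2400 → 5000 m (saturated, 4.5°C/km): ΔT = -4.5 × 2.6 = -11.7°C → T = -24.21°C
5000 → 1800 m (dry descent, 9.9°C/km): ΔT = +9.9 × 3.2 = +31.68°C → T = 7.47°C

7.47°C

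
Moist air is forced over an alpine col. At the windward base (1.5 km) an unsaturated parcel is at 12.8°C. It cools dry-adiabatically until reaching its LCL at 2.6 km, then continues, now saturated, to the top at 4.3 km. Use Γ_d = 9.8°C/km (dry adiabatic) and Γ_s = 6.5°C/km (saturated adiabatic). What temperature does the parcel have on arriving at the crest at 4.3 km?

-9.03°C

1500–2600 m, dry: Δz = 1.1 km ⇒ ΔT = -10.78°C; T = 2.02°C
2600–4300 m, saturated: Δz = 1.7 km ⇒ ΔT = -11.05°C; T = -9.03°C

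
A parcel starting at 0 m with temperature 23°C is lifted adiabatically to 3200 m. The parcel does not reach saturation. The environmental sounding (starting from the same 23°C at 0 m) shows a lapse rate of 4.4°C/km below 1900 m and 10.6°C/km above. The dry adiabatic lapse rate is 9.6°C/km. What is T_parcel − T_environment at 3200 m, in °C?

-8.58°C (parcel cooler than environment)

Parcel:
  From 0 m to 3200 m (dry): cools by 9.6 × 3.2 = 30.72°C, giving -7.72°C.
Environment:
  From 0 m to 1900 m (environment, lower layer): cools by 4.4 × 1.9 = 8.36°C, giving 14.64°C.
  From 1900 m to 3200 m (environment, upper layer): cools by 10.6 × 1.3 = 13.78°C, giving 0.86°C.
T_parcel − T_env = -7.72 − 0.86 = -8.58°C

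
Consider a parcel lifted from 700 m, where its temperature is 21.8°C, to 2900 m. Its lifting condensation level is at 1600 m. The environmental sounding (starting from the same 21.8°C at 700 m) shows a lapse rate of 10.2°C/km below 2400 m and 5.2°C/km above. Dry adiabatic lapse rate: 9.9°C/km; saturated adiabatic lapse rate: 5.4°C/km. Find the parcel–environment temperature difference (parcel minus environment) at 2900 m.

+4.01°C (parcel warmer than environment)

Parcel:
  From 700 m to 1600 m (dry): cools by 9.9 × 0.9 = 8.91°C, giving 12.89°C.
  From 1600 m to 2900 m (saturated): cools by 5.4 × 1.3 = 7.02°C, giving 5.87°C.
Environment:
  From 700 m to 2400 m (environment, lower layer): cools by 10.2 × 1.7 = 17.34°C, giving 4.46°C.
  From 2400 m to 2900 m (environment, upper layer): cools by 5.2 × 0.5 = 2.6°C, giving 1.86°C.
T_parcel − T_env = 5.87 − 1.86 = +4.01°C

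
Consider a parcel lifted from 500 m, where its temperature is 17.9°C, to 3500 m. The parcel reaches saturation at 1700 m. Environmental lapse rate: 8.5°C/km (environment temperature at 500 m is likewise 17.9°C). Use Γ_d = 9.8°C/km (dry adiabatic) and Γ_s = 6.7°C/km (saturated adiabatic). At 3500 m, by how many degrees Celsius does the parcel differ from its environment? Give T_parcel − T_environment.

+1.68°C (parcel warmer than environment)

Parcel:
  500 → 1700 m (dry, 9.8°C/km): ΔT = -9.8 × 1.2 = -11.76°C → T = 6.14°C
  1700 → 3500 m (saturated, 6.7°C/km): ΔT = -6.7 × 1.8 = -12.06°C → T = -5.92°C
Environment:
  500 → 3500 m (environment, 8.5°C/km): ΔT = -8.5 × 3 = -25.5°C → T = -7.6°C
T_parcel − T_env = -5.92 − (-7.6) = +1.68°C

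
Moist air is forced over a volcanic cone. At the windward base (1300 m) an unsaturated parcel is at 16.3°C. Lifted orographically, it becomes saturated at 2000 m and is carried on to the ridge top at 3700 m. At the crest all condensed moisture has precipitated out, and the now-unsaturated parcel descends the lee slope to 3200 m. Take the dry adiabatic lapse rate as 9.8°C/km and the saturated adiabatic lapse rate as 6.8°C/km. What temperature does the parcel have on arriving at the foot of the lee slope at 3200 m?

Dry to 2000 m: -9.8 × 0.7 km = -6.86°C, so T = 9.44°C.
Saturated to 3700 m: -6.8 × 1.7 km = -11.56°C, so T = -2.12°C.
Dry descent to 3200 m: +9.8 × 0.5 km = +4.9°C, so T = 2.78°C.

2.78°C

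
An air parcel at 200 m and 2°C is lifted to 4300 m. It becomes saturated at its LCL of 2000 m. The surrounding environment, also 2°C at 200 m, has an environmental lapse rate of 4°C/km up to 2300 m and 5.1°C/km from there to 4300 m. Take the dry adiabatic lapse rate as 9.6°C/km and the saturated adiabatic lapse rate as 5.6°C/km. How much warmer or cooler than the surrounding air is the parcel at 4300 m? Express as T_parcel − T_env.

-11.56°C (parcel cooler than environment)

Parcel:
  200 → 2000 m (dry, 9.6°C/km): ΔT = -9.6 × 1.8 = -17.28°C → T = -15.28°C
  2000 → 4300 m (saturated, 5.6°C/km): ΔT = -5.6 × 2.3 = -12.88°C → T = -28.16°C
Environment:
  200 → 2300 m (environment, lower layer, 4°C/km): ΔT = -4 × 2.1 = -8.4°C → T = -6.4°C
  2300 → 4300 m (environment, upper layer, 5.1°C/km): ΔT = -5.1 × 2 = -10.2°C → T = -16.6°C
T_parcel − T_env = -28.16 − (-16.6) = -11.56°C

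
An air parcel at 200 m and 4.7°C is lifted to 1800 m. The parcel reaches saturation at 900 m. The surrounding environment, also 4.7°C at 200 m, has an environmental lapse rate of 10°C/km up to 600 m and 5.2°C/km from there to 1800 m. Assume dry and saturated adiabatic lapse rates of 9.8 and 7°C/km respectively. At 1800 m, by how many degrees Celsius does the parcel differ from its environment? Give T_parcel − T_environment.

Parcel:
  200 → 900 m (dry, 9.8°C/km): ΔT = -9.8 × 0.7 = -6.86°C → T = -2.16°C
  900 → 1800 m (saturated, 7°C/km): ΔT = -7 × 0.9 = -6.3°C → T = -8.46°C
Environment:
  200 → 600 m (environment, lower layer, 10°C/km): ΔT = -10 × 0.4 = -4°C → T = 0.7°C
  600 → 1800 m (environment, upper layer, 5.2°C/km): ΔT = -5.2 × 1.2 = -6.24°C → T = -5.54°C
T_parcel − T_env = -8.46 − (-5.54) = -2.92°C

-2.92°C (parcel cooler than environment)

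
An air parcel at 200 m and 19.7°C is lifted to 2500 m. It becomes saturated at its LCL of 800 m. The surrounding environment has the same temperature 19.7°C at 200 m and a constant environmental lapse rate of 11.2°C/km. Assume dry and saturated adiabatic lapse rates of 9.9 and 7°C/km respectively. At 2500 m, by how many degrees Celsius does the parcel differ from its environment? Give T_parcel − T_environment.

+7.92°C (parcel warmer than environment)

Parcel:
  200–800 m, dry: Δz = 0.6 km ⇒ ΔT = -5.94°C; T = 13.76°C
  800–2500 m, saturated: Δz = 1.7 km ⇒ ΔT = -11.9°C; T = 1.86°C
Environment:
  200–2500 m, environment: Δz = 2.3 km ⇒ ΔT = -25.76°C; T = -6.06°C
T_parcel − T_env = 1.86 − (-6.06) = +7.92°C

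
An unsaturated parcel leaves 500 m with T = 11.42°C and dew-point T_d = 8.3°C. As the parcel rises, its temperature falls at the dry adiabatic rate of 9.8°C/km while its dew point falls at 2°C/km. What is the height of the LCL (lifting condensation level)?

900 m

T and T_d converge at 9.8 − 2 = 7.8°C per km
Height above start = (11.42 − 8.3) / 7.8 = 0.4 km
LCL altitude = 500 m + 400 m = 900 m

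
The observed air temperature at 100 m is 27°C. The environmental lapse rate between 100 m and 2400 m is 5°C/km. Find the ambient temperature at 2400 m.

15.5°C

From 100 m to 2400 m (environmental): cools by 5 × 2.3 = 11.5°C, giving 15.5°C.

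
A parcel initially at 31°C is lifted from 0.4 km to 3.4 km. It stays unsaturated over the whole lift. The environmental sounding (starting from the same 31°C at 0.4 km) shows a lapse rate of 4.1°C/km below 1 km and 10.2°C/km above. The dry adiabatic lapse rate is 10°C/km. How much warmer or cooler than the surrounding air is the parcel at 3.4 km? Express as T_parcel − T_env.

Parcel:
  400–3400 m, dry: Δz = 3 km ⇒ ΔT = -30°C; T = 1°C
Environment:
  400–1000 m, environment, lower layer: Δz = 0.6 km ⇒ ΔT = -2.46°C; T = 28.54°C
  1000–3400 m, environment, upper layer: Δz = 2.4 km ⇒ ΔT = -24.48°C; T = 4.06°C
T_parcel − T_env = 1 − 4.06 = -3.06°C

-3.06°C (parcel cooler than environment)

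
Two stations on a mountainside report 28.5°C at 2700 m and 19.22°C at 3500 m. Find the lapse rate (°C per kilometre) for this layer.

Γ = −ΔT/Δz = (28.5 − 19.22) / (3500 − 2700) m
  = 9.28°C / 0.8 km = 11.6°C/km

11.6°C/km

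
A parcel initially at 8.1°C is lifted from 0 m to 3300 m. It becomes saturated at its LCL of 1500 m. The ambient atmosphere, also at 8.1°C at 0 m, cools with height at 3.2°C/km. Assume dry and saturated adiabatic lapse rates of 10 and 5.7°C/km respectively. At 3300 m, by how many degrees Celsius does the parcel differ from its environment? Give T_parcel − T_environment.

Parcel:
  0 → 1500 m (dry, 10°C/km): ΔT = -10 × 1.5 = -15°C → T = -6.9°C
  1500 → 3300 m (saturated, 5.7°C/km): ΔT = -5.7 × 1.8 = -10.26°C → T = -17.16°C
Environment:
  0 → 3300 m (environment, 3.2°C/km): ΔT = -3.2 × 3.3 = -10.56°C → T = -2.46°C
T_parcel − T_env = -17.16 − (-2.46) = -14.7°C

-14.7°C (parcel cooler than environment)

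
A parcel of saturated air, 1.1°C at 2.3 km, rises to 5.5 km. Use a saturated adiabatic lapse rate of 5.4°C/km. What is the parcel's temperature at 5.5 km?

2300–5500 m, saturated adiabatic: Δz = 3.2 km ⇒ ΔT = -17.28°C; T = -16.18°C

-16.18°C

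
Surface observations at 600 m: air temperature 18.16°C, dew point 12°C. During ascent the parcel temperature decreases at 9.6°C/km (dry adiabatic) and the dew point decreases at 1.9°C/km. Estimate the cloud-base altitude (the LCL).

T and T_d converge at 9.6 − 1.9 = 7.7°C per km
Height above start = (18.16 − 12) / 7.7 = 0.8 km
LCL altitude = 600 m + 800 m = 1400 m

1400 m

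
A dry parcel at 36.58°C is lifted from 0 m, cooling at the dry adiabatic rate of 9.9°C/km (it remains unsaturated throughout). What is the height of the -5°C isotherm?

Height above start = (36.58 − (-5)) / 9.9 = 4.2 km
Altitude = 0 m + 4200 m = 4200 m

4200 m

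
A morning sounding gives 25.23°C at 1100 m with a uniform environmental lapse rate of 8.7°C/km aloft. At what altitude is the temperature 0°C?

4000 m

Height above start = (25.23 − 0) / 8.7 = 2.9 km
Altitude = 1100 m + 2900 m = 4000 m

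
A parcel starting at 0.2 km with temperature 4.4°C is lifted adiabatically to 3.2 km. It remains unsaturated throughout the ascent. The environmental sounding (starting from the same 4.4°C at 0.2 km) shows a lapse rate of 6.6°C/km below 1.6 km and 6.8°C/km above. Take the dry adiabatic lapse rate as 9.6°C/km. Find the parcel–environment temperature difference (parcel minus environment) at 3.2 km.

Parcel:
  200 → 3200 m (dry, 9.6°C/km): ΔT = -9.6 × 3 = -28.8°C → T = -24.4°C
Environment:
  200 → 1600 m (environment, lower layer, 6.6°C/km): ΔT = -6.6 × 1.4 = -9.24°C → T = -4.84°C
  1600 → 3200 m (environment, upper layer, 6.8°C/km): ΔT = -6.8 × 1.6 = -10.88°C → T = -15.72°C
T_parcel − T_env = -24.4 − (-15.72) = -8.68°C

-8.68°C (parcel cooler than environment)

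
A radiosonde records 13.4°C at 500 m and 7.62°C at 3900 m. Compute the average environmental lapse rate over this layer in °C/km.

Γ = −ΔT/Δz = (13.4 − 7.62) / (3900 − 500) m
  = 5.78°C / 3.4 km = 1.7°C/km

1.7°C/km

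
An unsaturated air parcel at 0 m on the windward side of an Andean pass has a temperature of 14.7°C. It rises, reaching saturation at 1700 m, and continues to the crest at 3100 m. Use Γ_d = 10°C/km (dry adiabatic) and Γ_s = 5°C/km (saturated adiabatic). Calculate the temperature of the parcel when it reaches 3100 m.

Dry to 1700 m: -10 × 1.7 km = -17°C, so T = -2.3°C.
Saturated to 3100 m: -5 × 1.4 km = -7°C, so T = -9.3°C.

-9.3°C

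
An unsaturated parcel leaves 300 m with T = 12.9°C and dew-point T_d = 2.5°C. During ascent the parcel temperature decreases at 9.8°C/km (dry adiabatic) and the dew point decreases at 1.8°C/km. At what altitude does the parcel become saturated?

T and T_d converge at 9.8 − 1.8 = 8°C per km
Height above start = (12.9 − 2.5) / 8 = 1.3 km
LCL altitude = 300 m + 1300 m = 1600 m

1600 m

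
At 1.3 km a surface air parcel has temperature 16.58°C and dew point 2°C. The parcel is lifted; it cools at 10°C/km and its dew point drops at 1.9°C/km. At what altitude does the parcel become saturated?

T and T_d converge at 10 − 1.9 = 8.1°C per km
Height above start = (16.58 − 2) / 8.1 = 1.8 km
LCL altitude = 1300 m + 1800 m = 3100 m

3.1 km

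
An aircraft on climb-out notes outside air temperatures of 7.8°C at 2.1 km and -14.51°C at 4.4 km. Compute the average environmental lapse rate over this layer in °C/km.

9.7°C/km

Γ = −ΔT/Δz = (7.8 − (-14.51)) / (4400 − 2100) m
  = 22.31°C / 2.3 km = 9.7°C/km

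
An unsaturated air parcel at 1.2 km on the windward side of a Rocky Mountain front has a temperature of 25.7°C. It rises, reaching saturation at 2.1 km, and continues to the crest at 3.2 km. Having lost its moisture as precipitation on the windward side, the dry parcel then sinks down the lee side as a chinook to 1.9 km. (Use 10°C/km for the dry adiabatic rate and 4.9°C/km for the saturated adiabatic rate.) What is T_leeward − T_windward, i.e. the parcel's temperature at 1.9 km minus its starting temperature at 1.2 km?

1200–2100 m, dry: Δz = 0.9 km ⇒ ΔT = -9°C; T = 16.7°C
2100–3200 m, saturated: Δz = 1.1 km ⇒ ΔT = -5.39°C; T = 11.31°C
3200–1900 m, dry descent: Δz = 1.3 km ⇒ ΔT = +13°C; T = 24.31°C
Net change vs windward start: 24.31 − 25.7 = -1.39°C

-1.39°C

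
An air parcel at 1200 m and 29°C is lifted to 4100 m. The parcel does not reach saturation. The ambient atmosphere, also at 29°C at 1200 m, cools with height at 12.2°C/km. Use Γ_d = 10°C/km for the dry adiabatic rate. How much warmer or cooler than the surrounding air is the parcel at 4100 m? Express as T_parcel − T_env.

Parcel:
  Dry to 4100 m: -10 × 2.9 km = -29°C, so T = 0°C.
Environment:
  Environment to 4100 m: -12.2 × 2.9 km = -35.38°C, so T = -6.38°C.
T_parcel − T_env = 0 − (-6.38) = +6.38°C

+6.38°C (parcel warmer than environment)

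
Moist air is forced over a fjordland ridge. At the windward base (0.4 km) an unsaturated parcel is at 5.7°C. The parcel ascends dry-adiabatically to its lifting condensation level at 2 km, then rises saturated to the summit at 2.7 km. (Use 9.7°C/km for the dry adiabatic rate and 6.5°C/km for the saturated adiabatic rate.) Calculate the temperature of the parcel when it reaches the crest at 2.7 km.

-14.37°C

400–2000 m, dry: Δz = 1.6 km ⇒ ΔT = -15.52°C; T = -9.82°C
2000–2700 m, saturated: Δz = 0.7 km ⇒ ΔT = -4.55°C; T = -14.37°C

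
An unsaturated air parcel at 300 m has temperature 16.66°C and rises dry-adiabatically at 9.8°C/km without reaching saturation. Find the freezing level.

2000 m

Height above start = (16.66 − 0) / 9.8 = 1.7 km
Altitude = 300 m + 1700 m = 2000 m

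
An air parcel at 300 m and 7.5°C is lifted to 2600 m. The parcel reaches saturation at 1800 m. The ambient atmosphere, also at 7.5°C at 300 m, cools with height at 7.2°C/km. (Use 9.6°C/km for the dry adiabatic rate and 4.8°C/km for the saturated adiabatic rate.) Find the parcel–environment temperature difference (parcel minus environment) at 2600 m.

-1.68°C (parcel cooler than environment)

Parcel:
  300–1800 m, dry: Δz = 1.5 km ⇒ ΔT = -14.4°C; T = -6.9°C
  1800–2600 m, saturated: Δz = 0.8 km ⇒ ΔT = -3.84°C; T = -10.74°C
Environment:
  300–2600 m, environment: Δz = 2.3 km ⇒ ΔT = -16.56°C; T = -9.06°C
T_parcel − T_env = -10.74 − (-9.06) = -1.68°C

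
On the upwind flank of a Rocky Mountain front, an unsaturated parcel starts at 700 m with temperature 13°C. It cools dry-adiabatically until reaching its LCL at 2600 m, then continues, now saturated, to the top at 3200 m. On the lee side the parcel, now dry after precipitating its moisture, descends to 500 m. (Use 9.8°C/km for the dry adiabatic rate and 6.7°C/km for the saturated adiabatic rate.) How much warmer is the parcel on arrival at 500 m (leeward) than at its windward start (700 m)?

+3.82°C

From 700 m to 2600 m (dry): cools by 9.8 × 1.9 = 18.62°C, giving -5.62°C.
From 2600 m to 3200 m (saturated): cools by 6.7 × 0.6 = 4.02°C, giving -9.64°C.
From 3200 m to 500 m (dry descent): warms by 9.8 × 2.7 = 26.46°C, giving 16.82°C.
Net change vs windward start: 16.82 − 13 = +3.82°C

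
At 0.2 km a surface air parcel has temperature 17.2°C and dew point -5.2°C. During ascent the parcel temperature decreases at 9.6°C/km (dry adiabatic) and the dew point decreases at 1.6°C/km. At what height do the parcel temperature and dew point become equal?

3 km

T and T_d converge at 9.6 − 1.6 = 8°C per km
Height above start = (17.2 − (-5.2)) / 8 = 2.8 km
LCL altitude = 200 m + 2800 m = 3000 m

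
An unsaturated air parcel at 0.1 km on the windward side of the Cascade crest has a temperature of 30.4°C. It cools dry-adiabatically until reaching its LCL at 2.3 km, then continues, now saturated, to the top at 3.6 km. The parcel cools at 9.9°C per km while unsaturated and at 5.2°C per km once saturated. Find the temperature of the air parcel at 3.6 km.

100–2300 m, dry: Δz = 2.2 km ⇒ ΔT = -21.78°C; T = 8.62°C
2300–3600 m, saturated: Δz = 1.3 km ⇒ ΔT = -6.76°C; T = 1.86°C

1.86°C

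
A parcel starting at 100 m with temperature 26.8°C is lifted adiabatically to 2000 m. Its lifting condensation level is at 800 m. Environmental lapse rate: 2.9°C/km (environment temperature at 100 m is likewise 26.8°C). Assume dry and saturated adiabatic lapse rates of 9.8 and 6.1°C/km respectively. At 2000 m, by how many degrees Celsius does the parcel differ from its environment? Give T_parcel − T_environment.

-8.67°C (parcel cooler than environment)

Parcel:
  100–800 m, dry: Δz = 0.7 km ⇒ ΔT = -6.86°C; T = 19.94°C
  800–2000 m, saturated: Δz = 1.2 km ⇒ ΔT = -7.32°C; T = 12.62°C
Environment:
  100–2000 m, environment: Δz = 1.9 km ⇒ ΔT = -5.51°C; T = 21.29°C
T_parcel − T_env = 12.62 − 21.29 = -8.67°C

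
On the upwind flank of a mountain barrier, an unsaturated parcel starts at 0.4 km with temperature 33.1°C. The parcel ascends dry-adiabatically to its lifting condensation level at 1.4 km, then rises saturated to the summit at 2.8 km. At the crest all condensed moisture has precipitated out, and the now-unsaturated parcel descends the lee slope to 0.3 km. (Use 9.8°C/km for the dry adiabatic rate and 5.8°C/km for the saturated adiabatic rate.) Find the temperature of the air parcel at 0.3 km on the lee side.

39.68°C

400–1400 m, dry: Δz = 1 km ⇒ ΔT = -9.8°C; T = 23.3°C
1400–2800 m, saturated: Δz = 1.4 km ⇒ ΔT = -8.12°C; T = 15.18°C
2800–300 m, dry descent: Δz = 2.5 km ⇒ ΔT = +24.5°C; T = 39.68°C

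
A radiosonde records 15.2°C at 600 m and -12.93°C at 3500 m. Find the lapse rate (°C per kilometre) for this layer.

Γ = −ΔT/Δz = (15.2 − (-12.93)) / (3500 − 600) m
  = 28.13°C / 2.9 km = 9.7°C/km

9.7°C/km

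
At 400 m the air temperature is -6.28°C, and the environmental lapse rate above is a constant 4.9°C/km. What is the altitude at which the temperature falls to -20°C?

3200 m

Height above start = (-6.28 − (-20)) / 4.9 = 2.8 km
Altitude = 400 m + 2800 m = 3200 m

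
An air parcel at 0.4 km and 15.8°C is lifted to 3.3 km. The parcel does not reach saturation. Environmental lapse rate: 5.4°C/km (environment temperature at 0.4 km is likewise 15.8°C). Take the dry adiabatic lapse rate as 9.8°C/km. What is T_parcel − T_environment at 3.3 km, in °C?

-12.76°C (parcel cooler than environment)

Parcel:
  400–3300 m, dry: Δz = 2.9 km ⇒ ΔT = -28.42°C; T = -12.62°C
Environment:
  400–3300 m, environment: Δz = 2.9 km ⇒ ΔT = -15.66°C; T = 0.14°C
T_parcel − T_env = -12.62 − 0.14 = -12.76°C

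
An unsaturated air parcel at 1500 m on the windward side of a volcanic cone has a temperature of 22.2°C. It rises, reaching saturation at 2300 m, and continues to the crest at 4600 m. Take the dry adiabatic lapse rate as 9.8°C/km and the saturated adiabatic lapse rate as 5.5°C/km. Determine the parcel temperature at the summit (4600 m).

1.71°C

Dry to 2300 m: -9.8 × 0.8 km = -7.84°C, so T = 14.36°C.
Saturated to 4600 m: -5.5 × 2.3 km = -12.65°C, so T = 1.71°C.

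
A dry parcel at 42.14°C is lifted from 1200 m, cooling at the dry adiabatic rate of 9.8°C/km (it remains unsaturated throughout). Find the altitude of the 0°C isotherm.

Height above start = (42.14 − 0) / 9.8 = 4.3 km
Altitude = 1200 m + 4300 m = 5500 m

5500 m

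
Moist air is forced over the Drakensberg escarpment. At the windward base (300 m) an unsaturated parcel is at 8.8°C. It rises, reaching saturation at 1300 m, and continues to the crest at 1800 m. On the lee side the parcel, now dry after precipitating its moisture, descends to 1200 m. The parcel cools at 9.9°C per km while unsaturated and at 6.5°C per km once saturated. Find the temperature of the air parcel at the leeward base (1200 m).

1.59°C

300 → 1300 m (dry, 9.9°C/km): ΔT = -9.9 × 1 = -9.9°C → T = -1.1°C
1300 → 1800 m (saturated, 6.5°C/km): ΔT = -6.5 × 0.5 = -3.25°C → T = -4.35°C
1800 → 1200 m (dry descent, 9.9°C/km): ΔT = +9.9 × 0.6 = +5.94°C → T = 1.59°C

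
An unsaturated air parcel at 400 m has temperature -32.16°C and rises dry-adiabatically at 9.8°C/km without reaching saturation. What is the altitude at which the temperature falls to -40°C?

1200 m

Height above start = (-32.16 − (-40)) / 9.8 = 0.8 km
Altitude = 400 m + 800 m = 1200 m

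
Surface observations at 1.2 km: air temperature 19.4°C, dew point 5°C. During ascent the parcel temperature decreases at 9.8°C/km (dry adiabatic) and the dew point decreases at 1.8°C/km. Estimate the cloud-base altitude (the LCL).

3 km

T and T_d converge at 9.8 − 1.8 = 8°C per km
Height above start = (19.4 − 5) / 8 = 1.8 km
LCL altitude = 1200 m + 1800 m = 3000 m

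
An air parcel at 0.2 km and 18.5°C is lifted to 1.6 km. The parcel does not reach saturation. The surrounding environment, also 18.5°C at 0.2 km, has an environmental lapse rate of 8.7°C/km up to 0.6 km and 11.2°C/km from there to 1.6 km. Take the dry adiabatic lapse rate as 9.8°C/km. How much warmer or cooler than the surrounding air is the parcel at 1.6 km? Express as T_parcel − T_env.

Parcel:
  200 → 1600 m (dry, 9.8°C/km): ΔT = -9.8 × 1.4 = -13.72°C → T = 4.78°C
Environment:
  200 → 600 m (environment, lower layer, 8.7°C/km): ΔT = -8.7 × 0.4 = -3.48°C → T = 15.02°C
  600 → 1600 m (environment, upper layer, 11.2°C/km): ΔT = -11.2 × 1 = -11.2°C → T = 3.82°C
T_parcel − T_env = 4.78 − 3.82 = +0.96°C

+0.96°C (parcel warmer than environment)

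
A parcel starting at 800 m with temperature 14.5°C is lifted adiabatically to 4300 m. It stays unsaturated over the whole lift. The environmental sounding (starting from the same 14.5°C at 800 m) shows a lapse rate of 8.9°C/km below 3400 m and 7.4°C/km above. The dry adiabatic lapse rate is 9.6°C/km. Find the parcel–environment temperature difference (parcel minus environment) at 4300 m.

Parcel:
  From 800 m to 4300 m (dry): cools by 9.6 × 3.5 = 33.6°C, giving -19.1°C.
Environment:
  From 800 m to 3400 m (environment, lower layer): cools by 8.9 × 2.6 = 23.14°C, giving -8.64°C.
  From 3400 m to 4300 m (environment, upper layer): cools by 7.4 × 0.9 = 6.66°C, giving -15.3°C.
T_parcel − T_env = -19.1 − (-15.3) = -3.8°C

-3.8°C (parcel cooler than environment)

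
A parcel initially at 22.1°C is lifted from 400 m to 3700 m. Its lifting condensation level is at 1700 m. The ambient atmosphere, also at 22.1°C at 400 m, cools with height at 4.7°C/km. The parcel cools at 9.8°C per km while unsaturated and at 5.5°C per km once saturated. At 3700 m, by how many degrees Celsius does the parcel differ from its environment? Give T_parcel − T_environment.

-8.23°C (parcel cooler than environment)

Parcel:
  Dry to 1700 m: -9.8 × 1.3 km = -12.74°C, so T = 9.36°C.
  Saturated to 3700 m: -5.5 × 2 km = -11°C, so T = -1.64°C.
Environment:
  Environment to 3700 m: -4.7 × 3.3 km = -15.51°C, so T = 6.59°C.
T_parcel − T_env = -1.64 − 6.59 = -8.23°C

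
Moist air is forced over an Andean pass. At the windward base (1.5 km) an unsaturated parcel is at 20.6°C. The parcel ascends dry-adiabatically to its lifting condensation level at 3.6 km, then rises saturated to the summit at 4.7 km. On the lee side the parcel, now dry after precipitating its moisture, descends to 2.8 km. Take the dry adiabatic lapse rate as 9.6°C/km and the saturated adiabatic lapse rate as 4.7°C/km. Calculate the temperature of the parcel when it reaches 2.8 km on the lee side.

13.51°C

1500–3600 m, dry: Δz = 2.1 km ⇒ ΔT = -20.16°C; T = 0.44°C
3600–4700 m, saturated: Δz = 1.1 km ⇒ ΔT = -5.17°C; T = -4.73°C
4700–2800 m, dry descent: Δz = 1.9 km ⇒ ΔT = +18.24°C; T = 13.51°C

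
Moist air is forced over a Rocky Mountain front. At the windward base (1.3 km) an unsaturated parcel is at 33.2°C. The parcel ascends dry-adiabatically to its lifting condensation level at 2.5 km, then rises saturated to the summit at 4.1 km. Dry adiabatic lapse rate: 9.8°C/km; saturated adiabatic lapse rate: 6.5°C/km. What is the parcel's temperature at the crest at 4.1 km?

11.04°C

1300 → 2500 m (dry, 9.8°C/km): ΔT = -9.8 × 1.2 = -11.76°C → T = 21.44°C
2500 → 4100 m (saturated, 6.5°C/km): ΔT = -6.5 × 1.6 = -10.4°C → T = 11.04°C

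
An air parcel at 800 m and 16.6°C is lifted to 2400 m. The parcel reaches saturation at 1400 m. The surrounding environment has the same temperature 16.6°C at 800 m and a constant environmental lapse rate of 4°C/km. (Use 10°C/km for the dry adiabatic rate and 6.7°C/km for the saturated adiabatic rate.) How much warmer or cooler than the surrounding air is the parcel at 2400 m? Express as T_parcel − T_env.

Parcel:
  800 → 1400 m (dry, 10°C/km): ΔT = -10 × 0.6 = -6°C → T = 10.6°C
  1400 → 2400 m (saturated, 6.7°C/km): ΔT = -6.7 × 1 = -6.7°C → T = 3.9°C
Environment:
  800 → 2400 m (environment, 4°C/km): ΔT = -4 × 1.6 = -6.4°C → T = 10.2°C
T_parcel − T_env = 3.9 − 10.2 = -6.3°C

-6.3°C (parcel cooler than environment)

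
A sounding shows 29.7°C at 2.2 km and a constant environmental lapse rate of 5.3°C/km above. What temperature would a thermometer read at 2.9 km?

2200 → 2900 m (environmental, 5.3°C/km): ΔT = -5.3 × 0.7 = -3.71°C → T = 25.99°C

25.99°C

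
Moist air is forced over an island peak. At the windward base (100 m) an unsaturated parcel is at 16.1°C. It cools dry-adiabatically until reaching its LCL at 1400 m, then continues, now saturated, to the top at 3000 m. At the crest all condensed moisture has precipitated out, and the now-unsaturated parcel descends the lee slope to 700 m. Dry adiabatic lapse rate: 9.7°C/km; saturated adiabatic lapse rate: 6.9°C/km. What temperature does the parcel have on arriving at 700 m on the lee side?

14.76°C

Dry to 1400 m: -9.7 × 1.3 km = -12.61°C, so T = 3.49°C.
Saturated to 3000 m: -6.9 × 1.6 km = -11.04°C, so T = -7.55°C.
Dry descent to 700 m: +9.7 × 2.3 km = +22.31°C, so T = 14.76°C.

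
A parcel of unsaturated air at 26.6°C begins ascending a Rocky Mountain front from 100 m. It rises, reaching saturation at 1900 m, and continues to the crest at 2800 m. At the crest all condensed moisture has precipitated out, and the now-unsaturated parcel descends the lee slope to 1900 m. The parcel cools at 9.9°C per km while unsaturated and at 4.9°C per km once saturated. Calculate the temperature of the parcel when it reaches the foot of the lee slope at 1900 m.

100 → 1900 m (dry, 9.9°C/km): ΔT = -9.9 × 1.8 = -17.82°C → T = 8.78°C
1900 → 2800 m (saturated, 4.9°C/km): ΔT = -4.9 × 0.9 = -4.41°C → T = 4.37°C
2800 → 1900 m (dry descent, 9.9°C/km): ΔT = +9.9 × 0.9 = +8.91°C → T = 13.28°C

13.28°C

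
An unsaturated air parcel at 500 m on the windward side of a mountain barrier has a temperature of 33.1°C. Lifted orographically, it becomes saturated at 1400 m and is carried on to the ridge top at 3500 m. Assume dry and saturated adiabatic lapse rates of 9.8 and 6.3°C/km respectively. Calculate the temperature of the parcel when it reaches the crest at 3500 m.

11.05°C

500–1400 m, dry: Δz = 0.9 km ⇒ ΔT = -8.82°C; T = 24.28°C
1400–3500 m, saturated: Δz = 2.1 km ⇒ ΔT = -13.23°C; T = 11.05°C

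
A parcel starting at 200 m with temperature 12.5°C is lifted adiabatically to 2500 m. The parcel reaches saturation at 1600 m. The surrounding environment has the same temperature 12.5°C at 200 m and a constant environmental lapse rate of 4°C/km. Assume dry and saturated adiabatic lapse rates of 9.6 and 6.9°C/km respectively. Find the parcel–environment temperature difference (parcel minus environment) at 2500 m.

Parcel:
  From 200 m to 1600 m (dry): cools by 9.6 × 1.4 = 13.44°C, giving -0.94°C.
  From 1600 m to 2500 m (saturated): cools by 6.9 × 0.9 = 6.21°C, giving -7.15°C.
Environment:
  From 200 m to 2500 m (environment): cools by 4 × 2.3 = 9.2°C, giving 3.3°C.
T_parcel − T_env = -7.15 − 3.3 = -10.45°C

-10.45°C (parcel cooler than environment)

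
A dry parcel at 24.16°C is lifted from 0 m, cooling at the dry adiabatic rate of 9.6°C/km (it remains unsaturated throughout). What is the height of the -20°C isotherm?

Height above start = (24.16 − (-20)) / 9.6 = 4.6 km
Altitude = 0 m + 4600 m = 4600 m

4600 m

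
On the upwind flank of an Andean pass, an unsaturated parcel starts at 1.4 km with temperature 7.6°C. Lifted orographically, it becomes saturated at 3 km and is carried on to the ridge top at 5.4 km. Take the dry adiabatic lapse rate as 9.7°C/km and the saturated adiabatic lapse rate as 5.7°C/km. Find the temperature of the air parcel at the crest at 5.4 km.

-21.6°C

From 1400 m to 3000 m (dry): cools by 9.7 × 1.6 = 15.52°C, giving -7.92°C.
From 3000 m to 5400 m (saturated): cools by 5.7 × 2.4 = 13.68°C, giving -21.6°C.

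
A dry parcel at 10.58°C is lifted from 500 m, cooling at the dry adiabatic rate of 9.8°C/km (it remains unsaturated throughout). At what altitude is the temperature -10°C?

Height above start = (10.58 − (-10)) / 9.8 = 2.1 km
Altitude = 500 m + 2100 m = 2600 m

2600 m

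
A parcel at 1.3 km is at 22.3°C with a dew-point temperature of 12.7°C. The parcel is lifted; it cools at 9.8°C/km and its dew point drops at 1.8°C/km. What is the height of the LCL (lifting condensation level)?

2.5 km

T and T_d converge at 9.8 − 1.8 = 8°C per km
Height above start = (22.3 − 12.7) / 8 = 1.2 km
LCL altitude = 1300 m + 1200 m = 2500 m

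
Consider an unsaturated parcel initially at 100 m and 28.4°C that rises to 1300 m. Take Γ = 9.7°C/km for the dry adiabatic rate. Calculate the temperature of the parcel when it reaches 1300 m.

100–1300 m, dry adiabatic: Δz = 1.2 km ⇒ ΔT = -11.64°C; T = 16.76°C

16.76°C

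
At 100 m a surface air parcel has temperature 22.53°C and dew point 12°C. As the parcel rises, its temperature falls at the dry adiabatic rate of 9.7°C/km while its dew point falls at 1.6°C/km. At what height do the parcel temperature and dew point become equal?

1400 m

T and T_d converge at 9.7 − 1.6 = 8.1°C per km
Height above start = (22.53 − 12) / 8.1 = 1.3 km
LCL altitude = 100 m + 1300 m = 1400 m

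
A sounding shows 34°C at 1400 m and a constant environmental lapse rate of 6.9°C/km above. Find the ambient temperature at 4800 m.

Environmental to 4800 m: -6.9 × 3.4 km = -23.46°C, so T = 10.54°C.

10.54°C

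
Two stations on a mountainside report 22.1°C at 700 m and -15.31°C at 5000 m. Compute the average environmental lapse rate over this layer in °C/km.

Γ = −ΔT/Δz = (22.1 − (-15.31)) / (5000 − 700) m
  = 37.41°C / 4.3 km = 8.7°C/km

8.7°C/km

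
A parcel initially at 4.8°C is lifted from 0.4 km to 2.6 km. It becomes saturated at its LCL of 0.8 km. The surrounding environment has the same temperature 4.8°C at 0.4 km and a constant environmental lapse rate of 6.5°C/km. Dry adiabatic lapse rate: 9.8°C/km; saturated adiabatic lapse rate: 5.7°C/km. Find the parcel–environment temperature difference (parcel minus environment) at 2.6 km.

Parcel:
  Dry to 800 m: -9.8 × 0.4 km = -3.92°C, so T = 0.88°C.
  Saturated to 2600 m: -5.7 × 1.8 km = -10.26°C, so T = -9.38°C.
Environment:
  Environment to 2600 m: -6.5 × 2.2 km = -14.3°C, so T = -9.5°C.
T_parcel − T_env = -9.38 − (-9.5) = +0.12°C

+0.12°C (parcel warmer than environment)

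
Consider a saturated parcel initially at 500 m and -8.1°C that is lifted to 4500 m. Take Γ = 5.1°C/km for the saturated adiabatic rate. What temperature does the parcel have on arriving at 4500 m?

-28.5°C

From 500 m to 4500 m (saturated adiabatic): cools by 5.1 × 4 = 20.4°C, giving -28.5°C.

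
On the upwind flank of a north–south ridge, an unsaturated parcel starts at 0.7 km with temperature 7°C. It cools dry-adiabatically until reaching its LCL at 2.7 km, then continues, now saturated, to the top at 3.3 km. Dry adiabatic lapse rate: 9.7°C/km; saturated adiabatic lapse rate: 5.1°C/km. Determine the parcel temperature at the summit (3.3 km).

From 700 m to 2700 m (dry): cools by 9.7 × 2 = 19.4°C, giving -12.4°C.
From 2700 m to 3300 m (saturated): cools by 5.1 × 0.6 = 3.06°C, giving -15.46°C.

-15.46°C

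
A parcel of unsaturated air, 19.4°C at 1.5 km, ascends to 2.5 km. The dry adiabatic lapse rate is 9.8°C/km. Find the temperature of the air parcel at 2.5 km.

1500 → 2500 m (dry adiabatic, 9.8°C/km): ΔT = -9.8 × 1 = -9.8°C → T = 9.6°C

9.6°C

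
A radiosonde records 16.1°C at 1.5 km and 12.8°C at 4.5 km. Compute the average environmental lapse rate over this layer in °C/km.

1.1°C/km

Γ = −ΔT/Δz = (16.1 − 12.8) / (4500 − 1500) m
  = 3.3°C / 3 km = 1.1°C/km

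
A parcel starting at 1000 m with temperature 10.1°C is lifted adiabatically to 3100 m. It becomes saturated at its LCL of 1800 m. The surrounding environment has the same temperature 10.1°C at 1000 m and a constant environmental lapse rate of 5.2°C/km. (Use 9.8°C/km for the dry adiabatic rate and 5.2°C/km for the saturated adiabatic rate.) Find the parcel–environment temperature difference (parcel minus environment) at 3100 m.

-3.68°C (parcel cooler than environment)

Parcel:
  Dry to 1800 m: -9.8 × 0.8 km = -7.84°C, so T = 2.26°C.
  Saturated to 3100 m: -5.2 × 1.3 km = -6.76°C, so T = -4.5°C.
Environment:
  Environment to 3100 m: -5.2 × 2.1 km = -10.92°C, so T = -0.82°C.
T_parcel − T_env = -4.5 − (-0.82) = -3.68°C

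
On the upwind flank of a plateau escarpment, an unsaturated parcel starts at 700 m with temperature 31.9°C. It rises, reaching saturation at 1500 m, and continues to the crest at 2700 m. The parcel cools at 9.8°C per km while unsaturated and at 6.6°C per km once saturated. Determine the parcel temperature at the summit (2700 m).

16.14°C

700–1500 m, dry: Δz = 0.8 km ⇒ ΔT = -7.84°C; T = 24.06°C
1500–2700 m, saturated: Δz = 1.2 km ⇒ ΔT = -7.92°C; T = 16.14°C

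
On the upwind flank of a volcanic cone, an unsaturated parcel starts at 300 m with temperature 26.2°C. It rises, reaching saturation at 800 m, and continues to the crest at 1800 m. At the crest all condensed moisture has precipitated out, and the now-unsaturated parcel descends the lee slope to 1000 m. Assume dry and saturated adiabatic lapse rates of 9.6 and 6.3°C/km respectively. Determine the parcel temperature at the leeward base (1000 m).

From 300 m to 800 m (dry): cools by 9.6 × 0.5 = 4.8°C, giving 21.4°C.
From 800 m to 1800 m (saturated): cools by 6.3 × 1 = 6.3°C, giving 15.1°C.
From 1800 m to 1000 m (dry descent): warms by 9.6 × 0.8 = 7.68°C, giving 22.78°C.

22.78°C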